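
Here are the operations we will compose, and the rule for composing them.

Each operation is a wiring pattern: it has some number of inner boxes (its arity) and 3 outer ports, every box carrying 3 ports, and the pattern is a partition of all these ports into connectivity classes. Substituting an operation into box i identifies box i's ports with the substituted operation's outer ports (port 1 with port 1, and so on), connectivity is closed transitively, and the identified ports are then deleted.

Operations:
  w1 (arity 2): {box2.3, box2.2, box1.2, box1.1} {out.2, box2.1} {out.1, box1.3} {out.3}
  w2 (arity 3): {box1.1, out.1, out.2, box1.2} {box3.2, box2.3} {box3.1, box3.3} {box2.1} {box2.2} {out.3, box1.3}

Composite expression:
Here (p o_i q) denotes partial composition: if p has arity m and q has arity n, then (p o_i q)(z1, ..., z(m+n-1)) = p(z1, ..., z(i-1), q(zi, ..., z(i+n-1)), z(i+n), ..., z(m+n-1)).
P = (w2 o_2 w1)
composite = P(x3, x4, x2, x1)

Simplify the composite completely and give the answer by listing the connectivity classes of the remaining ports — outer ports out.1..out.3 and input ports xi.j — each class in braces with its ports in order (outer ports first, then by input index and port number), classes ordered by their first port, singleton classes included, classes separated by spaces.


After gluing at w2, chains via deleted ports link the x-ports.
the subtree at w1 composes to {out.1, x4.3} {out.2, x2.1} {out.3} {x2.2, x2.3, x4.1, x4.2} on (x4, x2); out.j = own outer ports
the subtree at w2 composes to {out.1, out.2, x3.1, x3.2} {out.3, x3.3} {x1.1, x1.3} {x1.2} {x2.1} {x2.2, x2.3, x4.1, x4.2} {x4.3} on (x3, x4, x2, x1); out.j = own outer ports

{out.1, out.2, x3.1, x3.2} {out.3, x3.3} {x1.1, x1.3} {x1.2} {x2.1} {x2.2, x2.3, x4.1, x4.2} {x4.3}


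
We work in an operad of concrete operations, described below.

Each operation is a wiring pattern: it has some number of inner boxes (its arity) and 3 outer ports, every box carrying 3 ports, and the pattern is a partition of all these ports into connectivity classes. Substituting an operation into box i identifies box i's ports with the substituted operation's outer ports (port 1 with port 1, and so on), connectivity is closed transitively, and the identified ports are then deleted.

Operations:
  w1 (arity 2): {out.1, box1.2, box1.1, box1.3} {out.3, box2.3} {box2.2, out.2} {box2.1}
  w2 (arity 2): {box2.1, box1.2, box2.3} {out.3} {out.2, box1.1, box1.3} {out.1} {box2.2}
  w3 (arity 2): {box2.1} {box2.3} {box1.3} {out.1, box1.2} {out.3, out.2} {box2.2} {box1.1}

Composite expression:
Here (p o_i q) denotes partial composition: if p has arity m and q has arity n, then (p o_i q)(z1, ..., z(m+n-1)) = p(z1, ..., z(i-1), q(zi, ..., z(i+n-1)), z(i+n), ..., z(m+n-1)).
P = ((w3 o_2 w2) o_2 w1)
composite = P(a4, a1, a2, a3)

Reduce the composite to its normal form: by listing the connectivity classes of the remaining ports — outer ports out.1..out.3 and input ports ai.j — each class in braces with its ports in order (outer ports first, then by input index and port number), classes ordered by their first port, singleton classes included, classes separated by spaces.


{out.1, a4.2} {out.2, out.3} {a1.1, a1.2, a1.3, a2.3} {a2.1} {a2.2, a3.1, a3.3} {a3.2} {a4.1} {a4.3}

Reachability decides: close wires over w3-identified ports.
w1 over (a1, a2) gives {out.1, a1.1, a1.2, a1.3} {out.2, a2.2} {out.3, a2.3} {a2.1}, out.j being that stage's outer ports
w2 over (a1, a2, a3) gives {out.1} {out.2, a1.1, a1.2, a1.3, a2.3} {out.3} {a2.1} {a2.2, a3.1, a3.3} {a3.2}, out.j being that stage's outer ports
w3 over (a4, a1, a2, a3) gives {out.1, a4.2} {out.2, out.3} {a1.1, a1.2, a1.3, a2.3} {a2.1} {a2.2, a3.1, a3.3} {a3.2} {a4.1} {a4.3}, out.j being that stage's outer ports


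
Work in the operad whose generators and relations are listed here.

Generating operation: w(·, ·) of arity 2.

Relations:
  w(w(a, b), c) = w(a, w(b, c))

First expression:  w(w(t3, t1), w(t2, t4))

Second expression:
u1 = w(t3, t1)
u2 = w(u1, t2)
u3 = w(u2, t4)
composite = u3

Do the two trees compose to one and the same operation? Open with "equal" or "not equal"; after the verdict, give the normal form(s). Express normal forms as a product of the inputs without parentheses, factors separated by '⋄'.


equal; the common form is t3 ⋄ t1 ⋄ t2 ⋄ t4

Normal form of the first expression: t3 ⋄ t1 ⋄ t2 ⋄ t4
Normal form of the second expression: t3 ⋄ t1 ⋄ t2 ⋄ t4
The normal forms match — equal.


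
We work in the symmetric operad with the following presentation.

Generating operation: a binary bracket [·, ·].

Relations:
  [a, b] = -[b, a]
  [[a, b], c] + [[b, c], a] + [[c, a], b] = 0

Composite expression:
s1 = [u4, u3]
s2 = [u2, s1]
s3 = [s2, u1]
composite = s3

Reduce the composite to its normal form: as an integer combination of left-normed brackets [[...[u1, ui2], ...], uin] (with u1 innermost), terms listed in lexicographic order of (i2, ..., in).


[[[u1, u2], u3], u4] - [[[u1, u2], u4], u3] - [[[u1, u3], u4], u2] + [[[u1, u4], u3], u2]


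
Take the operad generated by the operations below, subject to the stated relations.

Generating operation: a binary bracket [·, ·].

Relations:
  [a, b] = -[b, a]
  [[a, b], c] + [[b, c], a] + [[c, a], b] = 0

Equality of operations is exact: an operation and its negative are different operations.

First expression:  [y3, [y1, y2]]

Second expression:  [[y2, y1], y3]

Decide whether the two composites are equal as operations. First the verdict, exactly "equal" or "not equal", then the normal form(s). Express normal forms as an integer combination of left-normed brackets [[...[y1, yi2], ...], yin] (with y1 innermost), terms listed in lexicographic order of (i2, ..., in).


In normal form, the first expression is -[[y1, y2], y3]
In normal form, the second expression is -[[y1, y2], y3]
Same normal form: equal.

equal; the common form is -[[y1, y2], y3]


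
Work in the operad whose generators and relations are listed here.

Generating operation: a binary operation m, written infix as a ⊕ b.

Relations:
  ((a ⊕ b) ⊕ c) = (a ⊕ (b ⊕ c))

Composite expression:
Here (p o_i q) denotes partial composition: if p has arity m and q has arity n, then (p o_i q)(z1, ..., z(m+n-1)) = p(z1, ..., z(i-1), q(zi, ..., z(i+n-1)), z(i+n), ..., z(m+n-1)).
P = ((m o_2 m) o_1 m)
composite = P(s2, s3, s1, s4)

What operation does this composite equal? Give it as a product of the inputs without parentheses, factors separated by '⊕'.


s2 ⊕ s3 ⊕ s1 ⊕ s4

Every regrouping of m is equal, so read the s-inputs in written order.
(s2 ⊕ s3) flattens to s2 ⊕ s3
(s1 ⊕ s4) flattens to s1 ⊕ s4
((s2 ⊕ s3) ⊕ (s1 ⊕ s4)) flattens to s2 ⊕ s3 ⊕ s1 ⊕ s4


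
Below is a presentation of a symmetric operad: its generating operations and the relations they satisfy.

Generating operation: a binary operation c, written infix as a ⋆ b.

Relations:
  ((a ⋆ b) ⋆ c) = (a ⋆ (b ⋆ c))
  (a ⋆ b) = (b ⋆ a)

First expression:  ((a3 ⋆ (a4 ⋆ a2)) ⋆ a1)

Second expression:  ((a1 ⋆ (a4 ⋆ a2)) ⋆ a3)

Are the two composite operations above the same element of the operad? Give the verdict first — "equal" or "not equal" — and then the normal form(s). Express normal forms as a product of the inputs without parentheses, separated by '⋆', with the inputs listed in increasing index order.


equal: each reduces to a1 ⋆ a2 ⋆ a3 ⋆ a4

The first composite normalizes to a1 ⋆ a2 ⋆ a3 ⋆ a4
The second composite normalizes to a1 ⋆ a2 ⋆ a3 ⋆ a4
Same normal form: equal.


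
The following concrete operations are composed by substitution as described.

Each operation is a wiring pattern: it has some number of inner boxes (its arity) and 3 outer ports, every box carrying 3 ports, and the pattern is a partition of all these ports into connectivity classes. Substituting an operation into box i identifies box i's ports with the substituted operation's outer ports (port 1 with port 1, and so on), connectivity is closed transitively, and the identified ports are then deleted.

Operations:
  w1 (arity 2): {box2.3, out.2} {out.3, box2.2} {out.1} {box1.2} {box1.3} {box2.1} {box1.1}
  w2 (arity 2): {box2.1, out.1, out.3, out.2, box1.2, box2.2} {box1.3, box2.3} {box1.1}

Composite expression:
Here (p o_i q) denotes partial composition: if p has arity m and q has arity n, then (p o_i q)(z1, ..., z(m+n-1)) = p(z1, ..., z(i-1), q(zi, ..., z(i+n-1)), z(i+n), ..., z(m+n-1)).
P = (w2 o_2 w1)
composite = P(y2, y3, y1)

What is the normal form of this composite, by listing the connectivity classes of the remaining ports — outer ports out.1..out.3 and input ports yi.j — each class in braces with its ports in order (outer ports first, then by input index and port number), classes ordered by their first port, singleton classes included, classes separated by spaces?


{out.1, out.2, out.3, y1.3, y2.2} {y1.1} {y1.2, y2.3} {y2.1} {y3.1} {y3.2} {y3.3}

After gluing at w2, chains via deleted ports link the y-ports.
composing w1 on (y3, y1), with out.j its own outer ports: {out.1} {out.2, y1.3} {out.3, y1.2} {y1.1} {y3.1} {y3.2} {y3.3}
composing w2 on (y2, y3, y1), with out.j its own outer ports: {out.1, out.2, out.3, y1.3, y2.2} {y1.1} {y1.2, y2.3} {y2.1} {y3.1} {y3.2} {y3.3}


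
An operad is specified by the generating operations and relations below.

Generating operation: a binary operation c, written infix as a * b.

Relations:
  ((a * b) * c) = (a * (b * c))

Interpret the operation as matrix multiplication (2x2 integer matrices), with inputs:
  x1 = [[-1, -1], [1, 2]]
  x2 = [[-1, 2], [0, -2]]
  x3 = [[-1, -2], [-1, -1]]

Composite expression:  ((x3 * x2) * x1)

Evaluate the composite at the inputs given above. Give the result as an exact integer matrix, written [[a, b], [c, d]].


[[1, 3], [-1, -1]]


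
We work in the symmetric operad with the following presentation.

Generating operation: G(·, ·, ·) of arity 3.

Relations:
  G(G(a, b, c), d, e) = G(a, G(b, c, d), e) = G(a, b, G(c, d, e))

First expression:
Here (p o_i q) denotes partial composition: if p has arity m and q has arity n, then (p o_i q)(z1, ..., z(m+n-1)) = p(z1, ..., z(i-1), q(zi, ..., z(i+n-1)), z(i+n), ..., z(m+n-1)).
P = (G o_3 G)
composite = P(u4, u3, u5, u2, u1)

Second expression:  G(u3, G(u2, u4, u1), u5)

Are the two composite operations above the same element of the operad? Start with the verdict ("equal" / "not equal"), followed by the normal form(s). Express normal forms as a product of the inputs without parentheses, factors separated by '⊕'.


Normal form of the first expression: u4 ⊕ u3 ⊕ u5 ⊕ u2 ⊕ u1
Normal form of the second expression: u3 ⊕ u2 ⊕ u4 ⊕ u1 ⊕ u5
They disagree, so not equal.

not equal — first u4 ⊕ u3 ⊕ u5 ⊕ u2 ⊕ u1, second u3 ⊕ u2 ⊕ u4 ⊕ u1 ⊕ u5


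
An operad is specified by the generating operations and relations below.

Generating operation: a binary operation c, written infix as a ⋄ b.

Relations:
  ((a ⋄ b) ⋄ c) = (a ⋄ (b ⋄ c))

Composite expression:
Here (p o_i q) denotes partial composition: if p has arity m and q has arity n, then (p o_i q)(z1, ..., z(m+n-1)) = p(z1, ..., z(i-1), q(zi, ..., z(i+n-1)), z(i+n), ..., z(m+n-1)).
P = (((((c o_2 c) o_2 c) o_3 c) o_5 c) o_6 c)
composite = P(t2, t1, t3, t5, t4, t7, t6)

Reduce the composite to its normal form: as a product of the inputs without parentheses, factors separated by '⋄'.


t2 ⋄ t1 ⋄ t3 ⋄ t5 ⋄ t4 ⋄ t7 ⋄ t6

The c-tree's shape is irrelevant; the t-reading-order decides.
(t3 ⋄ t5) unparenthesizes to t3 ⋄ t5
(t1 ⋄ (t3 ⋄ t5)) unparenthesizes to t1 ⋄ t3 ⋄ t5
(t7 ⋄ t6) unparenthesizes to t7 ⋄ t6
(t4 ⋄ (t7 ⋄ t6)) unparenthesizes to t4 ⋄ t7 ⋄ t6
((t1 ⋄ (t3 ⋄ t5)) ⋄ (t4 ⋄ (t7 ⋄ t6))) unparenthesizes to t1 ⋄ t3 ⋄ t5 ⋄ t4 ⋄ t7 ⋄ t6
(t2 ⋄ ((t1 ⋄ (t3 ⋄ t5)) ⋄ (t4 ⋄ (t7 ⋄ t6)))) unparenthesizes to t2 ⋄ t1 ⋄ t3 ⋄ t5 ⋄ t4 ⋄ t7 ⋄ t6


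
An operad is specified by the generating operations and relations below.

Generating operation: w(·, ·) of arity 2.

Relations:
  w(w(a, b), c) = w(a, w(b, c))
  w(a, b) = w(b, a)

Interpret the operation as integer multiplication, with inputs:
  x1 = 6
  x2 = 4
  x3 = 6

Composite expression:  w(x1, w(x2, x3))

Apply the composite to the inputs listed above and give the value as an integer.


w(x2, x3) = 24
w(x1, w(x2, x3)) = 144

144


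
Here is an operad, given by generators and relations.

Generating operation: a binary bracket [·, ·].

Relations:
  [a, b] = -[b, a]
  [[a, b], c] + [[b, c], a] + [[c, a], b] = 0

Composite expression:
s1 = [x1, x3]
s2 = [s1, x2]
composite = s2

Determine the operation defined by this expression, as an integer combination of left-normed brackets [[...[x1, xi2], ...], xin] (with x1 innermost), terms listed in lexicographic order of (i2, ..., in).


Antisymmetry and Jacobi reduce to x1-anchored left-normed brackets.
Composite bracket: [[x1, x3], x2]
Expanding via [a, b] = ab - ba: 4 signed words (2^2 = 4).
Collect the words opening with x1:
  sign of x1x3x2 is +1, so it contributes +[[x1, x3], x2]

[[x1, x3], x2]


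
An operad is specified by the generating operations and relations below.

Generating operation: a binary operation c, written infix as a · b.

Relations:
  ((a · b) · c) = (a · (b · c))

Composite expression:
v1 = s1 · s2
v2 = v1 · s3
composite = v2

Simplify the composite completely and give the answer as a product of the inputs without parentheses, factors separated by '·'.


s1 · s2 · s3

All parenthesizations of c agree; list the s-inputs left to right.
(s1 · s2) reduces to s1 · s2
((s1 · s2) · s3) reduces to s1 · s2 · s3


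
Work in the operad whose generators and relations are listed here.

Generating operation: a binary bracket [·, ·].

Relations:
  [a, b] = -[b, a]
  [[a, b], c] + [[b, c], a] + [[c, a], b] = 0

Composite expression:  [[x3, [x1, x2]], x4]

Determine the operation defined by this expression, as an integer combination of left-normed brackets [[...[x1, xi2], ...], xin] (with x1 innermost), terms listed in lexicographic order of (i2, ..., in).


-[[[x1, x2], x3], x4]

In the tensor algebra, words opening x1 carry the x1-anchored form.
Composite bracket: [[x3, [x1, x2]], x4]
Applying ab - ba throughout gives 8 signed words (2^3 = 8).
Coefficients come from the x1-initial words:
  sign of x1x2x3x4 is -1, so it contributes -[[[x1, x2], x3], x4]


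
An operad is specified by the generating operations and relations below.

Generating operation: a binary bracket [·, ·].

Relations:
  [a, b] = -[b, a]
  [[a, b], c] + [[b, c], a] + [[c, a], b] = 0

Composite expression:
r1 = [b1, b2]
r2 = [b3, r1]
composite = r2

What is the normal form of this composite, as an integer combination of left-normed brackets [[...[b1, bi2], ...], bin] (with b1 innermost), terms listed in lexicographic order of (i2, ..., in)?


Antisymmetry and Jacobi reduce to b1-anchored left-normed brackets.
Composite bracket: [b3, [b1, b2]]
Applying ab - ba throughout gives 4 signed words (2^2 = 4).
Coefficients come from the b1-initial words:
  from b1b2b3, sign -1: term -[[b1, b2], b3]

-[[b1, b2], b3]


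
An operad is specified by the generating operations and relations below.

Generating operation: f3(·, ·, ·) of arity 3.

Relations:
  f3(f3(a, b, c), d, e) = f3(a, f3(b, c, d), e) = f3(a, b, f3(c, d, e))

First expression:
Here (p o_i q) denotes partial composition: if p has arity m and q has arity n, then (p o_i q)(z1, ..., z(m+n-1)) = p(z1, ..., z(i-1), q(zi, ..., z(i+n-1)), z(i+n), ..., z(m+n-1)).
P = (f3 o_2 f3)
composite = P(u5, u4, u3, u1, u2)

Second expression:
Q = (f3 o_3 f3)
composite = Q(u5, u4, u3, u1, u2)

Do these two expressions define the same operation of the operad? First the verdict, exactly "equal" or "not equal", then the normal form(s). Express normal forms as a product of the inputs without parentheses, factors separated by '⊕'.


Normal form of the first expression: u5 ⊕ u4 ⊕ u3 ⊕ u1 ⊕ u2
Normal form of the second expression: u5 ⊕ u4 ⊕ u3 ⊕ u1 ⊕ u2
The normal forms match — equal.

equal: each reduces to u5 ⊕ u4 ⊕ u3 ⊕ u1 ⊕ u2


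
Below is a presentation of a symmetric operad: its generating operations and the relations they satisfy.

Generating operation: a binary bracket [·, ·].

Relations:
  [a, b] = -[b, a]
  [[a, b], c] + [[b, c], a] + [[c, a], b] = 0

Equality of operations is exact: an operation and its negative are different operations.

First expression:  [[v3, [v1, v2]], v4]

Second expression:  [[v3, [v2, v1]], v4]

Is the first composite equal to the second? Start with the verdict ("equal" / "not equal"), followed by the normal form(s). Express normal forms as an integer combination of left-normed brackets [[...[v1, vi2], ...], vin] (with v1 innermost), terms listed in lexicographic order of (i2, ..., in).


Reducing the first expression gives -[[[v1, v2], v3], v4]
Reducing the second expression gives [[[v1, v2], v3], v4]
No match — not equal.

not equal — first -[[[v1, v2], v3], v4], second [[[v1, v2], v3], v4]


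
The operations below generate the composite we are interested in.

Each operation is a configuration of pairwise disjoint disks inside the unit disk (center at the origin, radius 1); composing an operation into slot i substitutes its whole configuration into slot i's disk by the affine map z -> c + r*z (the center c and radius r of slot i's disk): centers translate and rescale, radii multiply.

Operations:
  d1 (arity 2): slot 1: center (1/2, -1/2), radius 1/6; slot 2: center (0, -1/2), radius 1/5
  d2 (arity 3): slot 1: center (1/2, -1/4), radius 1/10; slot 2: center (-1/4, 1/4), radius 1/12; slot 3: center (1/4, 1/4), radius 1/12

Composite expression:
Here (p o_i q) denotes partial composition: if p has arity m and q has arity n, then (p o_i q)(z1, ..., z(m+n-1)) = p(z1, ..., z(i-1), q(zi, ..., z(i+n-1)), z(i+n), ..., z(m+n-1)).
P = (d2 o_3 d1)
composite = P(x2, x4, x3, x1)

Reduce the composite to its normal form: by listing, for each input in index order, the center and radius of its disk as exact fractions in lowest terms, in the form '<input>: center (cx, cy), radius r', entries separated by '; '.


x1: center (1/4, 5/24), radius 1/60; x2: center (1/2, -1/4), radius 1/10; x3: center (7/24, 5/24), radius 1/72; x4: center (-1/4, 1/4), radius 1/12

Affine substitution under d2: radii multiply and x-centers shift.
for x2, the 1-step affine chain lands on center (1/2, -1/4), radius 1/10
for x4, the 1-step affine chain lands on center (-1/4, 1/4), radius 1/12
for x3, the 2-step affine chain lands on center (7/24, 5/24), radius 1/72
for x1, the 2-step affine chain lands on center (1/4, 5/24), radius 1/60


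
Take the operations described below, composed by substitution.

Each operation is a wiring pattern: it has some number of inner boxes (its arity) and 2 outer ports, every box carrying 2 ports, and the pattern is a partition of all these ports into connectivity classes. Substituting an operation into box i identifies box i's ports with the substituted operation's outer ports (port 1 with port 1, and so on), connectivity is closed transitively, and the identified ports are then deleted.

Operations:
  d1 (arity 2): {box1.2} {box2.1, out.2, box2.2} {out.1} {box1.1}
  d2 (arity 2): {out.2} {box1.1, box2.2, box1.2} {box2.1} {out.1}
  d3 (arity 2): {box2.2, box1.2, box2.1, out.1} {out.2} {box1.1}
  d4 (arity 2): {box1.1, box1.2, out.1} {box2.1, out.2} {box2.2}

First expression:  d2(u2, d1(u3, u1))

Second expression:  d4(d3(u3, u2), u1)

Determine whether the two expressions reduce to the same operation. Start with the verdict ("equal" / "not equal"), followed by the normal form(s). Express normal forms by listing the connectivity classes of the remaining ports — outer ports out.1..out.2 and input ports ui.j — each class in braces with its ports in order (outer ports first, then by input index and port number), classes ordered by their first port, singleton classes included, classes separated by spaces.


not equal: they reduce to {out.1} {out.2} {u1.1, u1.2, u2.1, u2.2} {u3.1} {u3.2} and {out.1, u2.1, u2.2, u3.2} {out.2, u1.1} {u1.2} {u3.1}

In normal form, the first expression is {out.1} {out.2} {u1.1, u1.2, u2.1, u2.2} {u3.1} {u3.2}
In normal form, the second expression is {out.1, u2.1, u2.2, u3.2} {out.2, u1.1} {u1.2} {u3.1}
The forms do not match — not equal.


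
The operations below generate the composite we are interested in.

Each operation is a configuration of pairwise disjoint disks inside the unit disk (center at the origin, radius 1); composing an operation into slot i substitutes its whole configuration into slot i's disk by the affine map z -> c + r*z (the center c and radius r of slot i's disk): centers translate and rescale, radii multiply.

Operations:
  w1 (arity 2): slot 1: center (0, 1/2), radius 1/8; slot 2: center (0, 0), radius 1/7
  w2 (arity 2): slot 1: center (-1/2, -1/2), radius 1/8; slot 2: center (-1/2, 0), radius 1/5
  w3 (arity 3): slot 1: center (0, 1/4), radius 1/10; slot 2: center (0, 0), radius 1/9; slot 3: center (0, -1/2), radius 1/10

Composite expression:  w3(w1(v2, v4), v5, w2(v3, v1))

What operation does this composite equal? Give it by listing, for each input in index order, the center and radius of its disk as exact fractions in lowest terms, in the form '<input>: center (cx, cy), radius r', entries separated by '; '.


v1: center (-1/20, -1/2), radius 1/50; v2: center (0, 3/10), radius 1/80; v3: center (-1/20, -11/20), radius 1/80; v4: center (0, 1/4), radius 1/70; v5: center (0, 0), radius 1/9

Only the slot chain above each v matters under w3; compose those maps.
input v2: composing its 2 substitution steps yields center (0, 3/10), radius 1/80
input v4: composing its 2 substitution steps yields center (0, 1/4), radius 1/70
input v5: composing its 1 substitution step yields center (0, 0), radius 1/9
input v3: composing its 2 substitution steps yields center (-1/20, -11/20), radius 1/80
input v1: composing its 2 substitution steps yields center (-1/20, -1/2), radius 1/50


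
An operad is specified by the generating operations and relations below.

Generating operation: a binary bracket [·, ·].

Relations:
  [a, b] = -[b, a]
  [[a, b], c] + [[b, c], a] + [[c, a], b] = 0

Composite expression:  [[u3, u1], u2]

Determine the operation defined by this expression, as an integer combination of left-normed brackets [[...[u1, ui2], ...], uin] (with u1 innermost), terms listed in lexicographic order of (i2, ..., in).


-[[u1, u3], u2]

Left-normed coefficients sit on the u1-initial expansion words.
Composite bracket: [[u3, u1], u2]
Expanding via [a, b] = ab - ba: 4 signed words (2^2 = 4).
Collect the words opening with u1:
  u1u3u2 (sign -1) contributes -[[u1, u3], u2]


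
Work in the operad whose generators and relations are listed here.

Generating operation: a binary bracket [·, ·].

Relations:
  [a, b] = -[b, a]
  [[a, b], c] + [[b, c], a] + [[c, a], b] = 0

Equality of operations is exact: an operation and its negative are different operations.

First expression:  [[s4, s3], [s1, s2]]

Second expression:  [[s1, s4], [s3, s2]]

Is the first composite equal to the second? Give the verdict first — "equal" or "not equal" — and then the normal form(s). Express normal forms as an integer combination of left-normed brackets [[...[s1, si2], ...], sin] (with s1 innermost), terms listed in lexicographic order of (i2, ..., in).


not equal; the first gives [[[s1, s2], s3], s4] - [[[s1, s2], s4], s3] and the second -[[[s1, s4], s2], s3] + [[[s1, s4], s3], s2]


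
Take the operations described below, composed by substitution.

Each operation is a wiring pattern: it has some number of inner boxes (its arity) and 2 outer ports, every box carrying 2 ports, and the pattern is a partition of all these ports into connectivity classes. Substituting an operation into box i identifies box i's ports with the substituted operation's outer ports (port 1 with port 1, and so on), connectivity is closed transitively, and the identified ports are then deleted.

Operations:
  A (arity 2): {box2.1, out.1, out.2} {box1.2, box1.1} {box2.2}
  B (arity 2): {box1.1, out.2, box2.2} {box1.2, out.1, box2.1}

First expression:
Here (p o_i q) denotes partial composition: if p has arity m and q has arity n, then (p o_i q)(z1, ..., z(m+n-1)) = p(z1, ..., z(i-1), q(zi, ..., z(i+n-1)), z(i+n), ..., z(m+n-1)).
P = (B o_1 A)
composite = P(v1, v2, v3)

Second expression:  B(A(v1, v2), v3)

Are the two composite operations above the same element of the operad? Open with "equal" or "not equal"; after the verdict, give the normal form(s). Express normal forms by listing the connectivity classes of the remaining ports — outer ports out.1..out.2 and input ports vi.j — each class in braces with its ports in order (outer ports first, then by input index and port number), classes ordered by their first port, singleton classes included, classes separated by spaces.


equal; both compose to {out.1, out.2, v2.1, v3.1, v3.2} {v1.1, v1.2} {v2.2}

Normal form of the first expression: {out.1, out.2, v2.1, v3.1, v3.2} {v1.1, v1.2} {v2.2}
Normal form of the second expression: {out.1, out.2, v2.1, v3.1, v3.2} {v1.1, v1.2} {v2.2}
The normal forms match — equal.


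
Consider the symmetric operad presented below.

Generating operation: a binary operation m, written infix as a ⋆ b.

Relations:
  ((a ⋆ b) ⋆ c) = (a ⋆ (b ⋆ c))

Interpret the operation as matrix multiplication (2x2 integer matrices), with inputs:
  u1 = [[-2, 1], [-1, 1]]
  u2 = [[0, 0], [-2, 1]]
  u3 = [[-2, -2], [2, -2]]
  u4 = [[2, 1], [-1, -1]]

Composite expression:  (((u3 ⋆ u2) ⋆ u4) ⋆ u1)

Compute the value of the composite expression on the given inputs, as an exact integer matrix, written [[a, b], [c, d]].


[[-26, 16], [-26, 16]]


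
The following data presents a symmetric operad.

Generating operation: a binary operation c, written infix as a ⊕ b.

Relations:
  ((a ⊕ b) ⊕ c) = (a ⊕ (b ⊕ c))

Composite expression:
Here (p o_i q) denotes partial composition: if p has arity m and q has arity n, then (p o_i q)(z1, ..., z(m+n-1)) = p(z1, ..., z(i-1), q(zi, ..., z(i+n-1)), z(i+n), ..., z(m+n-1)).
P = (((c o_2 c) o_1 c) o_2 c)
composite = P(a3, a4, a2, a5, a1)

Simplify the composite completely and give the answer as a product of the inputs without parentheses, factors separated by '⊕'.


The c-tree's shape is irrelevant; the a-reading-order decides.
(a4 ⊕ a2) flattens to a4 ⊕ a2
(a3 ⊕ (a4 ⊕ a2)) flattens to a3 ⊕ a4 ⊕ a2
(a5 ⊕ a1) flattens to a5 ⊕ a1
((a3 ⊕ (a4 ⊕ a2)) ⊕ (a5 ⊕ a1)) flattens to a3 ⊕ a4 ⊕ a2 ⊕ a5 ⊕ a1

a3 ⊕ a4 ⊕ a2 ⊕ a5 ⊕ a1


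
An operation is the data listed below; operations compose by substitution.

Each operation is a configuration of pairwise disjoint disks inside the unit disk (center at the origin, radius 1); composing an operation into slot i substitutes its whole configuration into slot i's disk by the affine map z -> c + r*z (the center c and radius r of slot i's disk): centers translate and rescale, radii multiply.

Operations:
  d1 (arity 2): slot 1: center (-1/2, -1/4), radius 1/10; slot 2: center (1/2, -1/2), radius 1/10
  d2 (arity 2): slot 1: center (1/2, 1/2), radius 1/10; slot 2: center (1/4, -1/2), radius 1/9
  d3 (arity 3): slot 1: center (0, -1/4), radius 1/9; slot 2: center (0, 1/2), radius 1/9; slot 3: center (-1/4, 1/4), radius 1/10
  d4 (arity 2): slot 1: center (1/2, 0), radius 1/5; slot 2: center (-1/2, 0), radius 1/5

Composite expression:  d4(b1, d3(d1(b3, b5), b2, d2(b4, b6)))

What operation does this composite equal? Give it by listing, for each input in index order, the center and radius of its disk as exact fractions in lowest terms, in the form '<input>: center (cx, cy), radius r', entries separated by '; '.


b1: center (1/2, 0), radius 1/5; b2: center (-1/2, 1/10), radius 1/45; b3: center (-23/45, -1/18), radius 1/450; b4: center (-27/50, 3/50), radius 1/500; b5: center (-22/45, -11/180), radius 1/450; b6: center (-109/200, 1/25), radius 1/450

Affine substitution under d4: radii multiply and b-centers shift.
input b1: composing its 1 substitution step yields center (1/2, 0), radius 1/5
input b3: composing its 3 substitution steps yields center (-23/45, -1/18), radius 1/450
input b5: composing its 3 substitution steps yields center (-22/45, -11/180), radius 1/450
input b2: composing its 2 substitution steps yields center (-1/2, 1/10), radius 1/45
input b4: composing its 3 substitution steps yields center (-27/50, 3/50), radius 1/500
input b6: composing its 3 substitution steps yields center (-109/200, 1/25), radius 1/450


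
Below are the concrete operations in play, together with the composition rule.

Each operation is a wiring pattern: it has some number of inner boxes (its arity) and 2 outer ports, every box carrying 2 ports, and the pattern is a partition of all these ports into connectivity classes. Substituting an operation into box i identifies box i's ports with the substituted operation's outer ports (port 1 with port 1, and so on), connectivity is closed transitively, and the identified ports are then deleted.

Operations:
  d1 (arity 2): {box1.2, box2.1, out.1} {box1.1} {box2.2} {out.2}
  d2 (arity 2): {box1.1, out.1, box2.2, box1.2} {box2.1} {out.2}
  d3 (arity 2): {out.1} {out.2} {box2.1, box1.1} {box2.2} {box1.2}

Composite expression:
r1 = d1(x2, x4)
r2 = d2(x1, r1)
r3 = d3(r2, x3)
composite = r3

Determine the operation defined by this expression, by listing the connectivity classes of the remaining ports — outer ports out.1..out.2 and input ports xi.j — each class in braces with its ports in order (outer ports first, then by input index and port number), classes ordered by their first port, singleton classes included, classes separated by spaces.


After gluing at d3, chains via deleted ports link the x-ports.
the subtree at d1 composes to {out.1, x2.2, x4.1} {out.2} {x2.1} {x4.2} on (x2, x4); out.j = own outer ports
the subtree at d2 composes to {out.1, x1.1, x1.2} {out.2} {x2.1} {x2.2, x4.1} {x4.2} on (x1, x2, x4); out.j = own outer ports
the subtree at d3 composes to {out.1} {out.2} {x1.1, x1.2, x3.1} {x2.1} {x2.2, x4.1} {x3.2} {x4.2} on (x1, x2, x4, x3); out.j = own outer ports

{out.1} {out.2} {x1.1, x1.2, x3.1} {x2.1} {x2.2, x4.1} {x3.2} {x4.2}


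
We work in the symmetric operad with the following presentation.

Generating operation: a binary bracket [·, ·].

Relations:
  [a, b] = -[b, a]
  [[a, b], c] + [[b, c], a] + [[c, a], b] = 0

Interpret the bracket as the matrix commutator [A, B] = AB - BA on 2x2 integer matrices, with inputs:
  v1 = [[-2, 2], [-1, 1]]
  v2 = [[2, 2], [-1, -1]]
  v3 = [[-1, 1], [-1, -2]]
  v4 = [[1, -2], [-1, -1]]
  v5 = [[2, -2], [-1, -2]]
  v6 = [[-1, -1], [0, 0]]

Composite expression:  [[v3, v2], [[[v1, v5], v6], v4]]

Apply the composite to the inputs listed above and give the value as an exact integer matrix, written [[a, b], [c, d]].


[v3, v2] = [[1, -1], [-2, -1]]
[v1, v5] = [[-4, -2], [-7, 4]]
[[v1, v5], v6] = [[-7, 6], [7, 7]]
[[[v1, v5], v6], v4] = [[8, 16], [0, -8]]
[[v3, v2], [[[v1, v5], v6], v4]] = [[32, 48], [-32, -32]]

[[32, 48], [-32, -32]]


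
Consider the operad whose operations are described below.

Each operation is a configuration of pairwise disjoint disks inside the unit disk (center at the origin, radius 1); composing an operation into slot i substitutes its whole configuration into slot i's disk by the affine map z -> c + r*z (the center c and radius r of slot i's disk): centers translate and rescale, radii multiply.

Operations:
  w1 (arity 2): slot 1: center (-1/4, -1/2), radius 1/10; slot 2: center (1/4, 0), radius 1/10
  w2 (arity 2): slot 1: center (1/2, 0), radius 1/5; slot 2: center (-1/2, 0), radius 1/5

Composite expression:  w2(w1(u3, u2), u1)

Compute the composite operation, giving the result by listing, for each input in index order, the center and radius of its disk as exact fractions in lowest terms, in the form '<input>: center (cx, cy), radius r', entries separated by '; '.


u1: center (-1/2, 0), radius 1/5; u2: center (11/20, 0), radius 1/50; u3: center (9/20, -1/10), radius 1/50

Nesting under w2 composes maps z -> c + r*z down each u-path.
input u3: composing its 2 substitution steps yields center (9/20, -1/10), radius 1/50
input u2: composing its 2 substitution steps yields center (11/20, 0), radius 1/50
input u1: composing its 1 substitution step yields center (-1/2, 0), radius 1/5


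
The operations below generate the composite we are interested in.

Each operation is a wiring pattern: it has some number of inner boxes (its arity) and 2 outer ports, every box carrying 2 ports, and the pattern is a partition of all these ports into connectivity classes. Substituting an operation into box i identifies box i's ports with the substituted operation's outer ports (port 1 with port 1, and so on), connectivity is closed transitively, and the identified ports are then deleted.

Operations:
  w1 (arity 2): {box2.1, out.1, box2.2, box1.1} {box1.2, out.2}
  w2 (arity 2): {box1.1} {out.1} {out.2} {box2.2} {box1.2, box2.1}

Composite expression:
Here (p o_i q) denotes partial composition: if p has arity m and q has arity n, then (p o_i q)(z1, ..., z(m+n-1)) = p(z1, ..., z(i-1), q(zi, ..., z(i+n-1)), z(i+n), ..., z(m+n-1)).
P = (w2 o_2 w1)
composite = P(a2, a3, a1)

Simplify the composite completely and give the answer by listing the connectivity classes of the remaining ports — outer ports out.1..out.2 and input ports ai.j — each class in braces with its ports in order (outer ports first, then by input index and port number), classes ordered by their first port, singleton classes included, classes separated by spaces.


Treat the ports identified at w2 as solder joints: merge, then drop.
through w1, on inputs (a3, a1): {out.1, a1.1, a1.2, a3.1} {out.2, a3.2} (out.j = stage outer ports)
through w2, on inputs (a2, a3, a1): {out.1} {out.2} {a1.1, a1.2, a2.2, a3.1} {a2.1} {a3.2} (out.j = stage outer ports)

{out.1} {out.2} {a1.1, a1.2, a2.2, a3.1} {a2.1} {a3.2}


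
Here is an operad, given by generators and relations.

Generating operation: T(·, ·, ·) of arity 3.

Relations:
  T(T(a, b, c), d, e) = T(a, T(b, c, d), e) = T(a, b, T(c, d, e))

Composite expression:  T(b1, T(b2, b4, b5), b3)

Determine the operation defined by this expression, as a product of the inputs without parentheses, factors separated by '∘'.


b1 ∘ b2 ∘ b4 ∘ b5 ∘ b3

Key point: T is associative — brackets drop, the b-order remains.
T(b2, b4, b5) reduces to b2 ∘ b4 ∘ b5
T(b1, T(b2, b4, b5), b3) reduces to b1 ∘ b2 ∘ b4 ∘ b5 ∘ b3


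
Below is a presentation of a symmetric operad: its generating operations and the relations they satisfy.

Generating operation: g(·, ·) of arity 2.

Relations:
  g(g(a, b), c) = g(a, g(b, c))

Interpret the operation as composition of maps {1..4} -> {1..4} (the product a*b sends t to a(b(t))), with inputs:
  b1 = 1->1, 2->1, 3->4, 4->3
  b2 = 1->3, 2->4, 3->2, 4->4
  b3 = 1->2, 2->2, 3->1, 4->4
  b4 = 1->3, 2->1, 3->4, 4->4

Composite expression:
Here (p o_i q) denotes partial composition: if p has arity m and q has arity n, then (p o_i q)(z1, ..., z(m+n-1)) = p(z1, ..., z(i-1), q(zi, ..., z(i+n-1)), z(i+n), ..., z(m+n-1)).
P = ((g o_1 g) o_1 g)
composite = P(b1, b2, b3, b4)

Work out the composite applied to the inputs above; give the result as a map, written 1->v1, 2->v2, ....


g(b1, b2) = 1->4, 2->3, 3->1, 4->3
g(g(b1, b2), b3) = 1->3, 2->3, 3->4, 4->3
g(g(g(b1, b2), b3), b4) = 1->4, 2->3, 3->3, 4->3

1->4, 2->3, 3->3, 4->3


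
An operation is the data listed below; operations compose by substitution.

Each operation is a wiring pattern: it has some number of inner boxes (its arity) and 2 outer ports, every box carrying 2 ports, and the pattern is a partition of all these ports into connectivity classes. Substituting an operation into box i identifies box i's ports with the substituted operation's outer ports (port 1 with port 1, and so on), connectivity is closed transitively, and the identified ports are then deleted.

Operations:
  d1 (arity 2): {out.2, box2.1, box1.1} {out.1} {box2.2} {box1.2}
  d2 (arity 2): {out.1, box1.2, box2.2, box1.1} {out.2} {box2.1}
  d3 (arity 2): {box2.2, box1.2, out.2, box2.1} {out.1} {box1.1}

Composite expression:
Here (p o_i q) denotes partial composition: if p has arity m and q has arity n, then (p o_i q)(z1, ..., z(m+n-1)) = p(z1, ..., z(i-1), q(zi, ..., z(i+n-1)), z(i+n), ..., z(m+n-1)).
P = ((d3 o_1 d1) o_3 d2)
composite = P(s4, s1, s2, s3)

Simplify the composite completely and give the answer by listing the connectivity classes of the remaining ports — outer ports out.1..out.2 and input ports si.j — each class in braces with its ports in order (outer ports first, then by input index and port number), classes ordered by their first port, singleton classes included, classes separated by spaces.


Connectivity passes through glued d3-boundaries; trace each wire chain.
the subtree at d1 composes to {out.1} {out.2, s1.1, s4.1} {s1.2} {s4.2} on (s4, s1); out.j = own outer ports
the subtree at d2 composes to {out.1, s2.1, s2.2, s3.2} {out.2} {s3.1} on (s2, s3); out.j = own outer ports
the subtree at d3 composes to {out.1} {out.2, s1.1, s2.1, s2.2, s3.2, s4.1} {s1.2} {s3.1} {s4.2} on (s4, s1, s2, s3); out.j = own outer ports

{out.1} {out.2, s1.1, s2.1, s2.2, s3.2, s4.1} {s1.2} {s3.1} {s4.2}


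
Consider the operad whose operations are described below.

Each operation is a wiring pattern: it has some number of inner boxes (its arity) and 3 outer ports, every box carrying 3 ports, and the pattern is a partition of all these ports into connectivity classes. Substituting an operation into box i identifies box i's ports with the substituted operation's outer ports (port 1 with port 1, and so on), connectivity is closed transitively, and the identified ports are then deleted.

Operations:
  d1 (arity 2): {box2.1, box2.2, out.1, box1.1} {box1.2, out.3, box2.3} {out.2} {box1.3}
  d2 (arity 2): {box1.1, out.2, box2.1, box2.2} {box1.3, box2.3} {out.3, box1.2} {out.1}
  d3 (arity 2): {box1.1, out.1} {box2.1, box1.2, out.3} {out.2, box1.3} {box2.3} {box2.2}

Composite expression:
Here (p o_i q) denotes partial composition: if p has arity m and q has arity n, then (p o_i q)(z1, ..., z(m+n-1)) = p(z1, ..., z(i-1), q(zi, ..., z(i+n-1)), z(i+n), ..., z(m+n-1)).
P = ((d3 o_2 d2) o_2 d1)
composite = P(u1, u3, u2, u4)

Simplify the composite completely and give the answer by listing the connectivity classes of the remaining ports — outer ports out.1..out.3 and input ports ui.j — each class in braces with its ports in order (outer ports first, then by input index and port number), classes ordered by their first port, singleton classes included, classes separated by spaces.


Substituting into d3 glues patterns; closure does the rest.
stage d1: inputs (u3, u2), connectivity {out.1, u2.1, u2.2, u3.1} {out.2} {out.3, u2.3, u3.2} {u3.3}, out.j its boundary
stage d2: inputs (u3, u2, u4), connectivity {out.1} {out.2, u2.1, u2.2, u3.1, u4.1, u4.2} {out.3} {u2.3, u3.2, u4.3} {u3.3}, out.j its boundary
stage d3: inputs (u1, u3, u2, u4), connectivity {out.1, u1.1} {out.2, u1.3} {out.3, u1.2} {u2.1, u2.2, u3.1, u4.1, u4.2} {u2.3, u3.2, u4.3} {u3.3}, out.j its boundary

{out.1, u1.1} {out.2, u1.3} {out.3, u1.2} {u2.1, u2.2, u3.1, u4.1, u4.2} {u2.3, u3.2, u4.3} {u3.3}


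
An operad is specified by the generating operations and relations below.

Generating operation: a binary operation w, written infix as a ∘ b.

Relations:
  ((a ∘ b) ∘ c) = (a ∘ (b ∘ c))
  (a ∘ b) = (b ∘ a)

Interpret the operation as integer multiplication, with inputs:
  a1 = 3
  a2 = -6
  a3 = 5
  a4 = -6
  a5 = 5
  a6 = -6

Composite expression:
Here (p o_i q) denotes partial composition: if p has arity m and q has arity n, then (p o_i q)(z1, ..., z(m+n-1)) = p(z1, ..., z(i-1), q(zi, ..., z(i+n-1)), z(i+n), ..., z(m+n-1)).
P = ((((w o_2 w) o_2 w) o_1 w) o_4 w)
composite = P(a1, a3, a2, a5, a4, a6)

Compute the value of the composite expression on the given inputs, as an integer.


-16200

(a1 ∘ a3) = 15
(a5 ∘ a4) = -30
(a2 ∘ (a5 ∘ a4)) = 180
((a2 ∘ (a5 ∘ a4)) ∘ a6) = -1080
((a1 ∘ a3) ∘ ((a2 ∘ (a5 ∘ a4)) ∘ a6)) = -16200


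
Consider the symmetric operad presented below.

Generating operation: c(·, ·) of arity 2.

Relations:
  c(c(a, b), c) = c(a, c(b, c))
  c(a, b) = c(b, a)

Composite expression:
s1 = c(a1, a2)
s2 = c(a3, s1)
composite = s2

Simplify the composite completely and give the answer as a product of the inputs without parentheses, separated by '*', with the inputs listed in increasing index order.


a1 * a2 * a3

Key point: c commutes, so take the a-inputs in any fixed order.
c(a1, a2) collapses to a1 * a2
c(a3, c(a1, a2)) collapses to a3 * a1 * a2
putting the inputs in ascending order: a1 * a2 * a3
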